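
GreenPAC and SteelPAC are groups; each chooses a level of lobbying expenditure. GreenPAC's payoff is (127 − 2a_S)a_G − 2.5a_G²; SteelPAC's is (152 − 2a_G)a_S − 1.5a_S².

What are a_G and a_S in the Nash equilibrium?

7, 46

Expanding GreenPAC's payoff: 127a_G − 2a_Sa_G − 2.5a_G².
∂π/∂a_G = 127 − 2a_S − 5a_G = 0, so a_G = 25.4 − 0.4a_S.
Likewise for SteelPAC: a_S = 152/3 − (2/3)a_G.
Plugging a_S into GreenPAC's best response: a_G = 25.4 − 0.4(152/3 − (2/3)a_G) ⇒ (11/15)a_G = 77/15, so a_G = 7.
Then a_S = 152/3 − (2/3)·7 = 46.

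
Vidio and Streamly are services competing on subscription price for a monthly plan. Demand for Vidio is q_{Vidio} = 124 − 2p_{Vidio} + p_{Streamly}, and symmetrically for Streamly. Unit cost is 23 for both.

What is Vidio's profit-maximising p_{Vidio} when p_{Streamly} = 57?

56.75

Vidio's profit: π = (p_{Vidio} − 23)(124 − 2p_{Vidio} + p_{Streamly}).
∂π/∂p_{Vidio} = 170 − 4p_{Vidio} + p_{Streamly} = 0 ⇒ p_{Vidio} = 42.5 + 0.25p_{Streamly}.
At p_{Streamly} = 57: p_{Vidio} = 42.5 + 0.25·57 = 56.75.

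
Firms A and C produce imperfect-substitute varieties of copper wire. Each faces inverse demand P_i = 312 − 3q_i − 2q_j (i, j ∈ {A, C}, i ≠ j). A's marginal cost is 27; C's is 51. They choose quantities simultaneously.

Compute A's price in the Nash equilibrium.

138.375

Firm A's profit: π = q_A(312 − 3q_A − 2q_C) − 27q_A.
∂π/∂q_A = 285 − 6q_A − 2q_C = 0 ⇒ q_A = 47.5 − (1/3)q_C.
Similarly q_C = 43.5 − (1/3)q_A.
Plugging q_C into A's best response: q_A = 47.5 − (1/3)(43.5 − (1/3)q_A) ⇒ (8/9)q_A = 33, so q_A = 37.125.
Then q_C = 43.5 − (1/3)·37.125 = 31.125.
P_A = 312 − 3·37.125 − 2·31.125 = 138.375.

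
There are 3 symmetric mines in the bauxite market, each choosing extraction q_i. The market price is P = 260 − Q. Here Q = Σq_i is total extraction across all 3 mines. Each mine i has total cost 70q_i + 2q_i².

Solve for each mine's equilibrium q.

A representative mine's profit is π_i = q_i(260 − Q) − 70q_i − 2q_i², with Q = q_i + Σ_{j≠i} q_j.
First-order condition: 190 − 6q_i − Σ_{j≠i} q_j = 0.
In a symmetric equilibrium every mine chooses the same q, so Σ_{j≠i} q_j = 2q. The condition becomes 190 − 8q = 0, giving q = 190/8 = 23.75.

23.75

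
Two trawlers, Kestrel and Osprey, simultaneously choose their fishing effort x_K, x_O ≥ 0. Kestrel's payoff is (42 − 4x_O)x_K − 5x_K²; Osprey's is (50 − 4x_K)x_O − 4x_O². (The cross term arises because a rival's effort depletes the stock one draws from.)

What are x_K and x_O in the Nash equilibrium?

2.125, 5.1875

Expanding Kestrel's payoff: 42x_K − 4x_Ox_K − 5x_K².
∂π/∂x_K = 42 − 4x_O − 10x_K = 0, so x_K = 4.2 − 0.4x_O.
Likewise for Osprey: x_O = 6.25 − 0.5x_K.
Solving the two reaction functions simultaneously: (1 − (−0.4)(−0.5))x_K = 4.2 − 0.4·6.25, so 0.8x_K = 1.7 and x_K = 2.125.
Then x_O = 6.25 − 0.5·2.125 = 5.1875.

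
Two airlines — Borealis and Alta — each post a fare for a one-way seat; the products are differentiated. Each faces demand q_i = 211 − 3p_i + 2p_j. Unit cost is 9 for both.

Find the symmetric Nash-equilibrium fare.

59.5

Borealis's profit: π = (p_{Borealis} − 9)(211 − 3p_{Borealis} + 2p_{Alta}).
∂π/∂p_{Borealis} = 238 − 6p_{Borealis} + 2p_{Alta} = 0 ⇒ p_{Borealis} = 119/3 + (1/3)p_{Alta}.
Setting p_{Borealis} = p_{Alta} in the reaction function: p_{Borealis} = 119/3 + (1/3)p_{Borealis}, so p_{Borealis} = (119/3) / (2/3) = 59.5.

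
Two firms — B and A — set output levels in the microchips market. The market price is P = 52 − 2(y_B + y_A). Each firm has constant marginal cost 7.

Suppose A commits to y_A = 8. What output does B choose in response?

7.25

Firm B's profit: π = y_B(52 − 2(y_B + y_A)) − 7y_B.
∂π/∂y_B = 45 − 4y_B − 2y_A = 0, so y_B = 11.25 − 0.5y_A.
At y_A = 8: y_B = 11.25 − 0.5·8 = 7.25.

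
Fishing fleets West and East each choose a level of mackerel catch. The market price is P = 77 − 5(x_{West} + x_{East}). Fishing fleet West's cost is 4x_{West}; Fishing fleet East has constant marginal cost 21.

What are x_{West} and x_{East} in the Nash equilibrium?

Fishing fleet West's profit: π = x_{West}(77 − 5(x_{West} + x_{East})) − 4x_{West}.
∂π/∂x_{West} = 73 − 10x_{West} − 5x_{East} = 0, so x_{West} = 7.3 − 0.5x_{East}.
By the same steps for East: x_{East} = 5.6 − 0.5x_{West}.
Solving the two reaction functions simultaneously: (1 − (−0.5)(−0.5))x_{West} = 7.3 − 0.5·5.6, so 0.75x_{West} = 4.5 and x_{West} = 6.
Then x_{East} = 5.6 − 0.5·6 = 2.6.

6, 2.6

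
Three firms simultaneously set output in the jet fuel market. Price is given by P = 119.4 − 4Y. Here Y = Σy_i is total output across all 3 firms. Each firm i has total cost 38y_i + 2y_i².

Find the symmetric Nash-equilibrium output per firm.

4.07

A representative firm's profit is π_i = y_i(119.4 − 4Y) − 38y_i − 2y_i², with Y = y_i + Σ_{j≠i} y_j.
First-order condition: 81.4 − 12y_i − 4Σ_{j≠i} y_j = 0.
With identical firms, set every y_j = y: then 81.4 − 12y − 8y = 0, i.e. y = 81.4/20 = 4.07.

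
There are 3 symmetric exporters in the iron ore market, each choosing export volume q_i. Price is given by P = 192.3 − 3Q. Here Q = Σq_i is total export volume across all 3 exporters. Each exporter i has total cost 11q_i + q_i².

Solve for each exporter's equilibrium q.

A representative exporter's profit is π_i = q_i(192.3 − 3Q) − 11q_i − q_i², with Q = q_i + Σ_{j≠i} q_j.
First-order condition: 181.3 − 8q_i − 3Σ_{j≠i} q_j = 0.
Imposing symmetry (q_j = q for all j) turns Σ_{j≠i} q_j into 2q, so 181.3 = 14q and q = 12.95.

12.95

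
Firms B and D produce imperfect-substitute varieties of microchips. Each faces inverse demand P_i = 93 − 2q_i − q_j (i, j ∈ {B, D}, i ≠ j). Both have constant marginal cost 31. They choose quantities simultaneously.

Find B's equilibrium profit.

307.52

Firm B's profit: π = q_B(93 − 2q_B − q_D) − 31q_B.
∂π/∂q_B = 62 − 4q_B − q_D = 0 ⇒ q_B = 15.5 − 0.25q_D.
Setting q_B = q_D in the reaction function: q_B = 15.5 − 0.25q_B, so q_B = 15.5 / 1.25 = 12.4.
P_B = 93 − 2·12.4 − 12.4 = 55.8.
Profit = (55.8 − 31)·12.4 = 307.52.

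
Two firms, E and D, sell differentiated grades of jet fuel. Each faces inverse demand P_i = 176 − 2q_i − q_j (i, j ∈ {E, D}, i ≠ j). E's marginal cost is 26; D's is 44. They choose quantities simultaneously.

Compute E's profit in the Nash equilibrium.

Firm E's profit: π = q_E(176 − 2q_E − q_D) − 26q_E.
∂π/∂q_E = 150 − 4q_E − q_D = 0 ⇒ q_E = 37.5 − 0.25q_D.
Similarly q_D = 33 − 0.25q_E.
Plugging q_D into E's best response: q_E = 37.5 − 0.25(33 − 0.25q_E) ⇒ 0.9375q_E = 29.25, so q_E = 31.2.
Then q_D = 33 − 0.25·31.2 = 25.2.
P_E = 176 − 2·31.2 − 25.2 = 88.4.
Profit = (88.4 − 26)·31.2 = 1946.88.

1946.88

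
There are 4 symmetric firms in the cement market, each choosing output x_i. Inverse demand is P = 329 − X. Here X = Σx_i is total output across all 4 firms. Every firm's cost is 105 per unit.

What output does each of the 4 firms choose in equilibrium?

44.8

A representative firm's profit is π_i = x_i(329 − X) − 105x_i, with X = x_i + Σ_{j≠i} x_j.
First-order condition: 224 − 2x_i − Σ_{j≠i} x_j = 0.
Imposing symmetry (x_j = x for all j) turns Σ_{j≠i} x_j into 3x, so 224 = 5x and x = 44.8.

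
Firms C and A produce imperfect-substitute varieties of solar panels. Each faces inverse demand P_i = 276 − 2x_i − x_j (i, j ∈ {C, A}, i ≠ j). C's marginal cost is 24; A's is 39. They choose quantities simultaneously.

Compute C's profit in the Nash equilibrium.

5283.92

Firm C's profit: π = x_C(276 − 2x_C − x_A) − 24x_C.
∂π/∂x_C = 252 − 4x_C − x_A = 0 ⇒ x_C = 63 − 0.25x_A.
Similarly x_A = 59.25 − 0.25x_C.
Plugging x_A into C's best response: x_C = 63 − 0.25(59.25 − 0.25x_C) ⇒ 0.9375x_C = 48.1875, so x_C = 51.4.
Then x_A = 59.25 − 0.25·51.4 = 46.4.
P_C = 276 − 2·51.4 − 46.4 = 126.8.
Profit = (126.8 − 24)·51.4 = 5283.92.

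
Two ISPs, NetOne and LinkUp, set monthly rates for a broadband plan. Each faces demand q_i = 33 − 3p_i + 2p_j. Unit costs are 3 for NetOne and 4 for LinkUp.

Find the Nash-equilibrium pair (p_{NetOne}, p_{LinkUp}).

NetOne's profit: π = (p_{NetOne} − 3)(33 − 3p_{NetOne} + 2p_{LinkUp}).
∂π/∂p_{NetOne} = 42 − 6p_{NetOne} + 2p_{LinkUp} = 0 ⇒ p_{NetOne} = 7 + (1/3)p_{LinkUp}.
Similarly p_{LinkUp} = 7.5 + (1/3)p_{NetOne}.
Solving the two reaction functions simultaneously: (1 − (1/3)(1/3))p_{NetOne} = 7 + (1/3)·7.5, so (8/9)p_{NetOne} = 9.5 and p_{NetOne} = 10.6875.
Then p_{LinkUp} = 7.5 + (1/3)·10.6875 = 11.0625.

10.6875, 11.0625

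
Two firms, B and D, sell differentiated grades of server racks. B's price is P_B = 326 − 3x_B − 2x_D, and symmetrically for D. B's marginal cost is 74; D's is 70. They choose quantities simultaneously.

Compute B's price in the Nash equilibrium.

167.75

Firm B's profit: π = x_B(326 − 3x_B − 2x_D) − 74x_B.
∂π/∂x_B = 252 − 6x_B − 2x_D = 0 ⇒ x_B = 42 − (1/3)x_D.
Similarly x_D = 128/3 − (1/3)x_B.
Plugging x_D into B's best response: x_B = 42 − (1/3)(128/3 − (1/3)x_B) ⇒ (8/9)x_B = 250/9, so x_B = 31.25.
Then x_D = 128/3 − (1/3)·31.25 = 32.25.
P_B = 326 − 3·31.25 − 2·32.25 = 167.75.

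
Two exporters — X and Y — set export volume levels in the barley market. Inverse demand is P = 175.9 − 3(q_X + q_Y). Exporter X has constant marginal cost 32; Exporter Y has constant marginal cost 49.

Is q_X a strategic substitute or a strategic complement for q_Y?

strategic substitutes

Exporter X's profit: π = q_X(175.9 − 3(q_X + q_Y)) − 32q_X.
∂π/∂q_X = 143.9 − 6q_X − 3q_Y = 0, so q_X = 1439/60 − 0.5q_Y.
The best-response slope dq_X/dq_Y = −0.5 < 0: the reaction function is downward-sloping, so the choices are strategic substitutes.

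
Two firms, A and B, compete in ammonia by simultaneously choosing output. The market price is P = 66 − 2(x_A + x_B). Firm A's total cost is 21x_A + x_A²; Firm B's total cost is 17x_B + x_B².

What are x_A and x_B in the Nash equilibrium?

5.375, 6.375

Firm A's profit: π = x_A(66 − 2(x_A + x_B)) − 21x_A − x_A².
∂π/∂x_A = 45 − 6x_A − 2x_B = 0, so x_A = 7.5 − (1/3)x_B.
By the same steps for B: x_B = 49/6 − (1/3)x_A.
Substituting the second reaction function into the first: x_A = 7.5 − (1/3)(49/6 − (1/3)x_A), which gives (8/9)x_A = 43/9 ⇒ x_A = 5.375.
Then x_B = 49/6 − (1/3)·5.375 = 6.375.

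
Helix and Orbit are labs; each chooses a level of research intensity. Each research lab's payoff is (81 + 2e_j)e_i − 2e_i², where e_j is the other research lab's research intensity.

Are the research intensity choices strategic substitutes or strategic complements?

strategic complements

Helix's payoff is (81 + 2e_O)e_H − 2e_H².
∂π/∂e_H = 81 + 2e_O − 4e_H = 0, so e_H = 20.25 + 0.5e_O.
The best-response slope de_H/de_O = 0.5 > 0: the reaction function is upward-sloping, so the choices are strategic complements.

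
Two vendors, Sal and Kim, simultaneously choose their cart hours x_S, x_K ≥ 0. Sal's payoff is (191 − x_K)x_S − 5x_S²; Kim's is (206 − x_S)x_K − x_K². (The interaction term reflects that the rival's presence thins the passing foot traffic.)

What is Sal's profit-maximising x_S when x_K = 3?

18.8

Expanding Sal's payoff: 191x_S − x_Kx_S − 5x_S².
∂π/∂x_S = 191 − x_K − 10x_S = 0, so x_S = 19.1 − 0.1x_K.
At x_K = 3: x_S = 19.1 − 0.1·3 = 18.8.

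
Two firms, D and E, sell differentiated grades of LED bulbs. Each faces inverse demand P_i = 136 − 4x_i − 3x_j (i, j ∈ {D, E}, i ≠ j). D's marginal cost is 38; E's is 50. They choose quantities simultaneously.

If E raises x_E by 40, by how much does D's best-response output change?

Firm D's profit: π = x_D(136 − 4x_D − 3x_E) − 38x_D.
∂π/∂x_D = 98 − 8x_D − 3x_E = 0 ⇒ x_D = 12.25 − 0.375x_E.
The reaction-function slope is −0.375, so a 40-unit rise in x_E moves x_D by −0.375 × 40 = −15. D's best response falls — the actions are strategic substitutes.

-15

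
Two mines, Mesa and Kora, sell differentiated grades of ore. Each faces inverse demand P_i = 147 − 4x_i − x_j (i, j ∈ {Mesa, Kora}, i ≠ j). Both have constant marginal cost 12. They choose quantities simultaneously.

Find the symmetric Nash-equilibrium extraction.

15

Mine Mesa's profit: π = x_{Mesa}(147 − 4x_{Mesa} − x_{Kora}) − 12x_{Mesa}.
∂π/∂x_{Mesa} = 135 − 8x_{Mesa} − x_{Kora} = 0 ⇒ x_{Mesa} = 16.875 − 0.125x_{Kora}.
Setting x_{Mesa} = x_{Kora} in the reaction function: x_{Mesa} = 16.875 − 0.125x_{Mesa}, so x_{Mesa} = 16.875 / 1.125 = 15.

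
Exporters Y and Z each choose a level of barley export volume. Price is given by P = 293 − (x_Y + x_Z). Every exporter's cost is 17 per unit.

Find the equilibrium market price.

Exporter Y's profit: π = x_Y(293 − (x_Y + x_Z)) − 17x_Y.
∂π/∂x_Y = 276 − 2x_Y − x_Z = 0, so x_Y = 138 − 0.5x_Z.
By symmetry x_Z = x_Y; substituting into the reaction function, 1.5x_Y = 138 and x_Y = 92.
Equilibrium price: P = 293 − 184 = 109.

109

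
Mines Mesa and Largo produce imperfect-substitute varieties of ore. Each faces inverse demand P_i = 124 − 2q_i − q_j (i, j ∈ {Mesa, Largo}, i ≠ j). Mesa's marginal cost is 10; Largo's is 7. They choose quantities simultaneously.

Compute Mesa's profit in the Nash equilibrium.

Mine Mesa's profit: π = q_{Mesa}(124 − 2q_{Mesa} − q_{Largo}) − 10q_{Mesa}.
∂π/∂q_{Mesa} = 114 − 4q_{Mesa} − q_{Largo} = 0 ⇒ q_{Mesa} = 28.5 − 0.25q_{Largo}.
Similarly q_{Largo} = 29.25 − 0.25q_{Mesa}.
Plugging q_{Largo} into Mesa's best response: q_{Mesa} = 28.5 − 0.25(29.25 − 0.25q_{Mesa}) ⇒ 0.9375q_{Mesa} = 21.1875, so q_{Mesa} = 22.6.
Then q_{Largo} = 29.25 − 0.25·22.6 = 23.6.
P_{Mesa} = 124 − 2·22.6 − 23.6 = 55.2.
Profit = (55.2 − 10)·22.6 = 1021.52.

1021.52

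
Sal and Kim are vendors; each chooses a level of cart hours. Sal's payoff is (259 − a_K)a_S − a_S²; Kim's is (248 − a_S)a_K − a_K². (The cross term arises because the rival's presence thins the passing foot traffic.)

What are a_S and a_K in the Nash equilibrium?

Expanding Sal's payoff: 259a_S − a_Ka_S − a_S².
∂π/∂a_S = 259 − a_K − 2a_S = 0, so a_S = 129.5 − 0.5a_K.
Likewise for Kim: a_K = 124 − 0.5a_S.
Solving the two reaction functions simultaneously: (1 − (−0.5)(−0.5))a_S = 129.5 − 0.5·124, so 0.75a_S = 67.5 and a_S = 90.
Then a_K = 124 − 0.5·90 = 79.

90, 79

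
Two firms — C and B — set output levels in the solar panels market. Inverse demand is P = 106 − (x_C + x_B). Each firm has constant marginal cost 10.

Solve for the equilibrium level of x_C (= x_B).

Firm C's profit: π = x_C(106 − (x_C + x_B)) − 10x_C.
∂π/∂x_C = 96 − 2x_C − x_B = 0, so x_C = 48 − 0.5x_B.
By symmetry x_B = x_C; substituting into the reaction function, 1.5x_C = 48 and x_C = 32.

32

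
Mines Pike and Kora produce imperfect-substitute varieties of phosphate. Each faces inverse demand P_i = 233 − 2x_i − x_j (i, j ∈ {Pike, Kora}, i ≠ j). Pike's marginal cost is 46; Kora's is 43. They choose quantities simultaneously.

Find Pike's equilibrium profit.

Mine Pike's profit: π = x_{Pike}(233 − 2x_{Pike} − x_{Kora}) − 46x_{Pike}.
∂π/∂x_{Pike} = 187 − 4x_{Pike} − x_{Kora} = 0 ⇒ x_{Pike} = 46.75 − 0.25x_{Kora}.
Similarly x_{Kora} = 47.5 − 0.25x_{Pike}.
Solving the two reaction functions simultaneously: (1 − (−0.25)(−0.25))x_{Pike} = 46.75 − 0.25·47.5, so 0.9375x_{Pike} = 34.875 and x_{Pike} = 37.2.
Then x_{Kora} = 47.5 − 0.25·37.2 = 38.2.
P_{Pike} = 233 − 2·37.2 − 38.2 = 120.4.
Profit = (120.4 − 46)·37.2 = 2767.68.

2767.68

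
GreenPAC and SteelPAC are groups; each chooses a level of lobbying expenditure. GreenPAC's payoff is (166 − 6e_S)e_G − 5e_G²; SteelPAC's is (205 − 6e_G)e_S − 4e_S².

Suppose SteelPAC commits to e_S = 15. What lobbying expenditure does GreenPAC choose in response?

7.6

Expanding GreenPAC's payoff: 166e_G − 6e_Se_G − 5e_G².
∂π/∂e_G = 166 − 6e_S − 10e_G = 0, so e_G = 16.6 − 0.6e_S.
At e_S = 15: e_G = 16.6 − 0.6·15 = 7.6.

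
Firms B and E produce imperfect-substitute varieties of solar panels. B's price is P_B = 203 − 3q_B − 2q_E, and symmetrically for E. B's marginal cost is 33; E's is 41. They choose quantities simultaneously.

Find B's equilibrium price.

98.25

Firm B's profit: π = q_B(203 − 3q_B − 2q_E) − 33q_B.
∂π/∂q_B = 170 − 6q_B − 2q_E = 0 ⇒ q_B = 85/3 − (1/3)q_E.
Similarly q_E = 27 − (1/3)q_B.
Solving the two reaction functions simultaneously: (1 − (−1/3)(−1/3))q_B = 85/3 − (1/3)·27, so (8/9)q_B = 58/3 and q_B = 21.75.
Then q_E = 27 − (1/3)·21.75 = 19.75.
P_B = 203 − 3·21.75 − 2·19.75 = 98.25.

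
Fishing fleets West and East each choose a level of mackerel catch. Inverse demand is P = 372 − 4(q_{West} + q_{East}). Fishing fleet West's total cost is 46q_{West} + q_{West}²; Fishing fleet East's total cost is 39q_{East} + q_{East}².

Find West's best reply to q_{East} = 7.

Fishing fleet West's profit: π = q_{West}(372 − 4(q_{West} + q_{East})) − 46q_{West} − q_{West}².
∂π/∂q_{West} = 326 − 10q_{West} − 4q_{East} = 0, so q_{West} = 32.6 − 0.4q_{East}.
At q_{East} = 7: q_{West} = 32.6 − 0.4·7 = 29.8.

29.8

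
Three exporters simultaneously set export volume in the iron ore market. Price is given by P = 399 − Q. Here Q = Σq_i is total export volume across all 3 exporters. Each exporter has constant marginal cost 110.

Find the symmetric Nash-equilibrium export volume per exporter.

72.25

A representative exporter's profit is π_i = q_i(399 − Q) − 110q_i, with Q = q_i + Σ_{j≠i} q_j.
First-order condition: 289 − 2q_i − Σ_{j≠i} q_j = 0.
With identical exporters, set every q_j = q: then 289 − 2q − 2q = 0, i.e. q = 289/4 = 72.25.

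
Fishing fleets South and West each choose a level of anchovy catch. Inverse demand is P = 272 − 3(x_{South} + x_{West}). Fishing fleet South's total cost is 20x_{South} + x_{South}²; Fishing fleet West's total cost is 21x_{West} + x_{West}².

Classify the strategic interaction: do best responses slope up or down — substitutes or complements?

Fishing fleet South's profit: π = x_{South}(272 − 3(x_{South} + x_{West})) − 20x_{South} − x_{South}².
∂π/∂x_{South} = 252 − 8x_{South} − 3x_{West} = 0, so x_{South} = 31.5 − 0.375x_{West}.
The best-response slope dx_{South}/dx_{West} = −0.375 < 0: the reaction function is downward-sloping, so the choices are strategic substitutes.

strategic substitutes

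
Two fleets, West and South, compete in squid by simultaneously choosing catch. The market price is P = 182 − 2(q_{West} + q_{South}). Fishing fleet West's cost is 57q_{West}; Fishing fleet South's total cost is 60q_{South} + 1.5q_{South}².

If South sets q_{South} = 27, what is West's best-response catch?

17.75

Fishing fleet West's profit: π = q_{West}(182 − 2(q_{West} + q_{South})) − 57q_{West}.
∂π/∂q_{West} = 125 − 4q_{West} − 2q_{South} = 0, so q_{West} = 31.25 − 0.5q_{South}.
At q_{South} = 27: q_{West} = 31.25 − 0.5·27 = 17.75.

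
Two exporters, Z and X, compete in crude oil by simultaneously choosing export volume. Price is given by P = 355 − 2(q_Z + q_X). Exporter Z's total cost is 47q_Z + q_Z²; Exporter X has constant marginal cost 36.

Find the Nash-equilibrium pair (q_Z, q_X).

29.7, 64.9

Exporter Z's profit: π = q_Z(355 − 2(q_Z + q_X)) − 47q_Z − q_Z².
∂π/∂q_Z = 308 − 6q_Z − 2q_X = 0, so q_Z = 154/3 − (1/3)q_X.
For X: ∂π/∂q_X = 319 − 4q_X − 2q_Z = 0 ⇒ q_X = 79.75 − 0.5q_Z.
Substituting the second reaction function into the first: q_Z = 154/3 − (1/3)(79.75 − 0.5q_Z), which gives (5/6)q_Z = 24.75 ⇒ q_Z = 29.7.
Then q_X = 79.75 − 0.5·29.7 = 64.9.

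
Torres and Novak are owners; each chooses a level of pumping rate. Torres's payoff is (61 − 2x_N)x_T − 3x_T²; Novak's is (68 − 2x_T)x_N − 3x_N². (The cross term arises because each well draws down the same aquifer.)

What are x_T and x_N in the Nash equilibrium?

Expanding Torres's payoff: 61x_T − 2x_Nx_T − 3x_T².
∂π/∂x_T = 61 − 2x_N − 6x_T = 0, so x_T = 61/6 − (1/3)x_N.
Likewise for Novak: x_N = 34/3 − (1/3)x_T.
Substituting the second reaction function into the first: x_T = 61/6 − (1/3)(34/3 − (1/3)x_T), which gives (8/9)x_T = 115/18 ⇒ x_T = 7.1875.
Then x_N = 34/3 − (1/3)·7.1875 = 8.9375.

7.1875, 8.9375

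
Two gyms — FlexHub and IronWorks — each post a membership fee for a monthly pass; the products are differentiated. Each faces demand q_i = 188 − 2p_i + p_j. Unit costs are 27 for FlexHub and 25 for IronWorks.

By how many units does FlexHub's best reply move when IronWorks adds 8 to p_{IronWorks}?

2

FlexHub's profit: π = (p_{FlexHub} − 27)(188 − 2p_{FlexHub} + p_{IronWorks}).
∂π/∂p_{FlexHub} = 242 − 4p_{FlexHub} + p_{IronWorks} = 0 ⇒ p_{FlexHub} = 60.5 + 0.25p_{IronWorks}.
The reaction-function slope is 0.25, so an 8-unit rise in p_{IronWorks} moves p_{FlexHub} by 0.25 × 8 = 2. FlexHub's best response rises — the actions are strategic complements.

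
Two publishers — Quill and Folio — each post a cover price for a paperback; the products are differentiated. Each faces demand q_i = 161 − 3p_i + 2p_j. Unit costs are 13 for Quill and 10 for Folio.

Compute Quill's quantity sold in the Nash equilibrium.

109.3125

Quill's profit: π = (p_{Quill} − 13)(161 − 3p_{Quill} + 2p_{Folio}).
∂π/∂p_{Quill} = 200 − 6p_{Quill} + 2p_{Folio} = 0 ⇒ p_{Quill} = 100/3 + (1/3)p_{Folio}.
Similarly p_{Folio} = 191/6 + (1/3)p_{Quill}.
Plugging p_{Folio} into Quill's best response: p_{Quill} = 100/3 + (1/3)(191/6 + (1/3)p_{Quill}) ⇒ (8/9)p_{Quill} = 791/18, so p_{Quill} = 49.4375.
Then p_{Folio} = 191/6 + (1/3)·49.4375 = 48.3125.
q_{Quill} = 161 − 3·49.4375 + 2·48.3125 = 109.3125.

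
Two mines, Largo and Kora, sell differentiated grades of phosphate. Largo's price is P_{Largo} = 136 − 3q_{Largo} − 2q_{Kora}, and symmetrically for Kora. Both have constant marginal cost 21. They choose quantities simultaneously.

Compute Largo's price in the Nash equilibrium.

64.125

Mine Largo's profit: π = q_{Largo}(136 − 3q_{Largo} − 2q_{Kora}) − 21q_{Largo}.
∂π/∂q_{Largo} = 115 − 6q_{Largo} − 2q_{Kora} = 0 ⇒ q_{Largo} = 115/6 − (1/3)q_{Kora}.
By symmetry q_{Kora} = q_{Largo}; substituting into the reaction function, (4/3)q_{Largo} = 115/6 and q_{Largo} = 14.375.
P_{Largo} = 136 − 3·14.375 − 2·14.375 = 64.125.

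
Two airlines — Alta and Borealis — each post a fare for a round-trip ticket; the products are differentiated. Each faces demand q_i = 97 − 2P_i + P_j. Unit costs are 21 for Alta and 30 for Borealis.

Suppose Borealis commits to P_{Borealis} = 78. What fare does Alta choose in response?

54.25

Alta's profit: π = (P_{Alta} − 21)(97 − 2P_{Alta} + P_{Borealis}).
∂π/∂P_{Alta} = 139 − 4P_{Alta} + P_{Borealis} = 0 ⇒ P_{Alta} = 34.75 + 0.25P_{Borealis}.
At P_{Borealis} = 78: P_{Alta} = 34.75 + 0.25·78 = 54.25.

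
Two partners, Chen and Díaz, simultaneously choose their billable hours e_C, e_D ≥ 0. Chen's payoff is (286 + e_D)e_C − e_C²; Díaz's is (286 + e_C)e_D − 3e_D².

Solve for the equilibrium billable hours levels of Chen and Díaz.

182, 78

Expanding Chen's payoff: 286e_C + e_De_C − e_C².
∂π/∂e_C = 286 + e_D − 2e_C = 0, so e_C = 143 + 0.5e_D.
Likewise for Díaz: e_D = 143/3 + (1/6)e_C.
Substituting the second reaction function into the first: e_C = 143 + 0.5(143/3 + (1/6)e_C), which gives (11/12)e_C = 1001/6 ⇒ e_C = 182.
Then e_D = 143/3 + (1/6)·182 = 78.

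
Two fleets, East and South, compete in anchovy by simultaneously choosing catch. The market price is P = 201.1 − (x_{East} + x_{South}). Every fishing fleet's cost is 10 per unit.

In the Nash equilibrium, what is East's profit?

4057.69

Fishing fleet East's profit: π = x_{East}(201.1 − (x_{East} + x_{South})) − 10x_{East}.
∂π/∂x_{East} = 191.1 − 2x_{East} − x_{South} = 0, so x_{East} = 95.55 − 0.5x_{South}.
By symmetry x_{South} = x_{East}; substituting into the reaction function, 1.5x_{East} = 95.55 and x_{East} = 63.7.
Price P = 201.1 − 127.4 = 73.7.
East's profit: (73.7 − 10)·63.7 = 4057.69.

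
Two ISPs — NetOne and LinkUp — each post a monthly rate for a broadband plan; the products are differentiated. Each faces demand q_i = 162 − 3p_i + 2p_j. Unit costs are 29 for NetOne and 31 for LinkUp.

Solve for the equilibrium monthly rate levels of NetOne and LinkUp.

NetOne's profit: π = (p_{NetOne} − 29)(162 − 3p_{NetOne} + 2p_{LinkUp}).
∂π/∂p_{NetOne} = 249 − 6p_{NetOne} + 2p_{LinkUp} = 0 ⇒ p_{NetOne} = 41.5 + (1/3)p_{LinkUp}.
Similarly p_{LinkUp} = 42.5 + (1/3)p_{NetOne}.
Plugging p_{LinkUp} into NetOne's best response: p_{NetOne} = 41.5 + (1/3)(42.5 + (1/3)p_{NetOne}) ⇒ (8/9)p_{NetOne} = 167/3, so p_{NetOne} = 62.625.
Then p_{LinkUp} = 42.5 + (1/3)·62.625 = 63.375.

62.625, 63.375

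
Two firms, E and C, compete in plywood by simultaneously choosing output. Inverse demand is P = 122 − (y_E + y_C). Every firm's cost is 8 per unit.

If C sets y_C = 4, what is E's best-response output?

55

Firm E's profit: π = y_E(122 − (y_E + y_C)) − 8y_E.
∂π/∂y_E = 114 − 2y_E − y_C = 0, so y_E = 57 − 0.5y_C.
At y_C = 4: y_E = 57 − 0.5·4 = 55.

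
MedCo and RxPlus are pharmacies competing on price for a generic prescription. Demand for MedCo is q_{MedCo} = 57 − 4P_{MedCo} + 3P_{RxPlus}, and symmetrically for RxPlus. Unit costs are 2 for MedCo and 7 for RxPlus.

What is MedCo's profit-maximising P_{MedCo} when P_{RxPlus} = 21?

16

MedCo's profit: π = (P_{MedCo} − 2)(57 − 4P_{MedCo} + 3P_{RxPlus}).
∂π/∂P_{MedCo} = 65 − 8P_{MedCo} + 3P_{RxPlus} = 0 ⇒ P_{MedCo} = 8.125 + 0.375P_{RxPlus}.
At P_{RxPlus} = 21: P_{MedCo} = 8.125 + 0.375·21 = 16.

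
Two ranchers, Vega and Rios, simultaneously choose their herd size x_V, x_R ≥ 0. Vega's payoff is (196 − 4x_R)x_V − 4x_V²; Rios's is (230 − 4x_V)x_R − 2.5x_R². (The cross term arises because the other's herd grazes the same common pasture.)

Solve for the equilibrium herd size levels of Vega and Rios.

2.5, 44

Expanding Vega's payoff: 196x_V − 4x_Rx_V − 4x_V².
∂π/∂x_V = 196 − 4x_R − 8x_V = 0, so x_V = 24.5 − 0.5x_R.
Likewise for Rios: x_R = 46 − 0.8x_V.
Substituting the second reaction function into the first: x_V = 24.5 − 0.5(46 − 0.8x_V), which gives 0.6x_V = 1.5 ⇒ x_V = 2.5.
Then x_R = 46 − 0.8·2.5 = 44.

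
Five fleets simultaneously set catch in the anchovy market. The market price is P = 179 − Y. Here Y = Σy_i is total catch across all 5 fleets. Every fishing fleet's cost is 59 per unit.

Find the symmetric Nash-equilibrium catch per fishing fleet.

20

A representative fishing fleet's profit is π_i = y_i(179 − Y) − 59y_i, with Y = y_i + Σ_{j≠i} y_j.
First-order condition: 120 − 2y_i − Σ_{j≠i} y_j = 0.
Imposing symmetry (y_j = y for all j) turns Σ_{j≠i} y_j into 4y, so 120 = 6y and y = 20.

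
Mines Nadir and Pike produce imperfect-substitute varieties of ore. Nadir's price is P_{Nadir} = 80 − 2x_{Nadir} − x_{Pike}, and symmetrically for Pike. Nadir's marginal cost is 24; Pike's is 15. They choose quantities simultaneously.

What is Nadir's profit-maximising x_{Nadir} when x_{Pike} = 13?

10.75

Mine Nadir's profit: π = x_{Nadir}(80 − 2x_{Nadir} − x_{Pike}) − 24x_{Nadir}.
∂π/∂x_{Nadir} = 56 − 4x_{Nadir} − x_{Pike} = 0 ⇒ x_{Nadir} = 14 − 0.25x_{Pike}.
At x_{Pike} = 13: x_{Nadir} = 14 − 0.25·13 = 10.75.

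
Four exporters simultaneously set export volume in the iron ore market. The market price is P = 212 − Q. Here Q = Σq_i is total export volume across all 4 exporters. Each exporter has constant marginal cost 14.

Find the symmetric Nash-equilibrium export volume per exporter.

39.6

A representative exporter's profit is π_i = q_i(212 − Q) − 14q_i, with Q = q_i + Σ_{j≠i} q_j.
First-order condition: 198 − 2q_i − Σ_{j≠i} q_j = 0.
Imposing symmetry (q_j = q for all j) turns Σ_{j≠i} q_j into 3q, so 198 = 5q and q = 39.6.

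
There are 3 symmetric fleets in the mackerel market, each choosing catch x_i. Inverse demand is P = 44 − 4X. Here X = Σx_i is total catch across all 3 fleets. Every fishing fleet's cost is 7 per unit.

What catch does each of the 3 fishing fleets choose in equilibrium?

2.3125

A representative fishing fleet's profit is π_i = x_i(44 − 4X) − 7x_i, with X = x_i + Σ_{j≠i} x_j.
First-order condition: 37 − 8x_i − 4Σ_{j≠i} x_j = 0.
With identical fishing fleets, set every x_j = x: then 37 − 8x − 8x = 0, i.e. x = 37/16 = 2.3125.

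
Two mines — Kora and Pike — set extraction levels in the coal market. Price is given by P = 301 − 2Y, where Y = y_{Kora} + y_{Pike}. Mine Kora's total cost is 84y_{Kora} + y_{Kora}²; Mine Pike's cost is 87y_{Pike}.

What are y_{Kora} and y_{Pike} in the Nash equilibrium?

22, 42.5

Mine Kora's profit: π = y_{Kora}(301 − 2(y_{Kora} + y_{Pike})) − 84y_{Kora} − y_{Kora}².
∂π/∂y_{Kora} = 217 − 6y_{Kora} − 2y_{Pike} = 0, so y_{Kora} = 217/6 − (1/3)y_{Pike}.
For Pike: ∂π/∂y_{Pike} = 214 − 4y_{Pike} − 2y_{Kora} = 0 ⇒ y_{Pike} = 53.5 − 0.5y_{Kora}.
Plugging y_{Pike} into Kora's best response: y_{Kora} = 217/6 − (1/3)(53.5 − 0.5y_{Kora}) ⇒ (5/6)y_{Kora} = 55/3, so y_{Kora} = 22.
Then y_{Pike} = 53.5 − 0.5·22 = 42.5.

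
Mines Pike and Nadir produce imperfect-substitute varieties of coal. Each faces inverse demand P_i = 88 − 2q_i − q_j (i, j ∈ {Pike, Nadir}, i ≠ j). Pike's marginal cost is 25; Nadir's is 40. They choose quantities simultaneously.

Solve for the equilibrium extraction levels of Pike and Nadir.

Mine Pike's profit: π = q_{Pike}(88 − 2q_{Pike} − q_{Nadir}) − 25q_{Pike}.
∂π/∂q_{Pike} = 63 − 4q_{Pike} − q_{Nadir} = 0 ⇒ q_{Pike} = 15.75 − 0.25q_{Nadir}.
Similarly q_{Nadir} = 12 − 0.25q_{Pike}.
Substituting the second reaction function into the first: q_{Pike} = 15.75 − 0.25(12 − 0.25q_{Pike}), which gives 0.9375q_{Pike} = 12.75 ⇒ q_{Pike} = 13.6.
Then q_{Nadir} = 12 − 0.25·13.6 = 8.6.

13.6, 8.6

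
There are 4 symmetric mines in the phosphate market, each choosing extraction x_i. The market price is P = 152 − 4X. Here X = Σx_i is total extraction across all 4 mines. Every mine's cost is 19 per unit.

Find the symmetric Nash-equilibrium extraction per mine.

A representative mine's profit is π_i = x_i(152 − 4X) − 19x_i, with X = x_i + Σ_{j≠i} x_j.
First-order condition: 133 − 8x_i − 4Σ_{j≠i} x_j = 0.
Imposing symmetry (x_j = x for all j) turns Σ_{j≠i} x_j into 3x, so 133 = 20x and x = 6.65.

6.65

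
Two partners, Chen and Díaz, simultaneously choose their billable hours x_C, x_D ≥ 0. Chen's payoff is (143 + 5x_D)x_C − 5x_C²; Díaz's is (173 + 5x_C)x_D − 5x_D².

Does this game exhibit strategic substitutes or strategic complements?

strategic complements

Expanding Chen's payoff: 143x_C + 5x_Dx_C − 5x_C².
∂π/∂x_C = 143 + 5x_D − 10x_C = 0, so x_C = 14.3 + 0.5x_D.
The best-response slope dx_C/dx_D = 0.5 > 0: the reaction function is upward-sloping, so the choices are strategic complements.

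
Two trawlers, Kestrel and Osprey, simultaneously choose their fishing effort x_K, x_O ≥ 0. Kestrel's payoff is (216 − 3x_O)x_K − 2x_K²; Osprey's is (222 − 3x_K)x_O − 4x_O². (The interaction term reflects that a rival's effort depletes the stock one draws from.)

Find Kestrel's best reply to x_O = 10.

46.5

Expanding Kestrel's payoff: 216x_K − 3x_Ox_K − 2x_K².
∂π/∂x_K = 216 − 3x_O − 4x_K = 0, so x_K = 54 − 0.75x_O.
At x_O = 10: x_K = 54 − 0.75·10 = 46.5.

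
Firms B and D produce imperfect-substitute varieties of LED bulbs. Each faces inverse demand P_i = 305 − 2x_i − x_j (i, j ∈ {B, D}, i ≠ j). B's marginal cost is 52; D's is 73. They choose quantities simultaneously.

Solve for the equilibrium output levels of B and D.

Firm B's profit: π = x_B(305 − 2x_B − x_D) − 52x_B.
∂π/∂x_B = 253 − 4x_B − x_D = 0 ⇒ x_B = 63.25 − 0.25x_D.
Similarly x_D = 58 − 0.25x_B.
Plugging x_D into B's best response: x_B = 63.25 − 0.25(58 − 0.25x_B) ⇒ 0.9375x_B = 48.75, so x_B = 52.
Then x_D = 58 − 0.25·52 = 45.

52, 45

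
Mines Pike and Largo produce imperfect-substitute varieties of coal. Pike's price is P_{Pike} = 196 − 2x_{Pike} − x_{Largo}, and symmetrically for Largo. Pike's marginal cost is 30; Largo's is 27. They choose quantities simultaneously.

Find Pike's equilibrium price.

96

Mine Pike's profit: π = x_{Pike}(196 − 2x_{Pike} − x_{Largo}) − 30x_{Pike}.
∂π/∂x_{Pike} = 166 − 4x_{Pike} − x_{Largo} = 0 ⇒ x_{Pike} = 41.5 − 0.25x_{Largo}.
Similarly x_{Largo} = 42.25 − 0.25x_{Pike}.
Plugging x_{Largo} into Pike's best response: x_{Pike} = 41.5 − 0.25(42.25 − 0.25x_{Pike}) ⇒ 0.9375x_{Pike} = 30.9375, so x_{Pike} = 33.
Then x_{Largo} = 42.25 − 0.25·33 = 34.
P_{Pike} = 196 − 2·33 − 34 = 96.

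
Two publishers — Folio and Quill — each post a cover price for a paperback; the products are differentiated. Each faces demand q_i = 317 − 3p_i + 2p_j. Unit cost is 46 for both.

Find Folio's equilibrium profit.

Folio's profit: π = (p_{Folio} − 46)(317 − 3p_{Folio} + 2p_{Quill}).
∂π/∂p_{Folio} = 455 − 6p_{Folio} + 2p_{Quill} = 0 ⇒ p_{Folio} = 455/6 + (1/3)p_{Quill}.
The game is symmetric, so in equilibrium p_{Quill} = p_{Folio}: the reaction function gives (2/3)p_{Folio} = 455/6, hence p_{Folio} = 113.75.
q_{Folio} = 317 − 3·113.75 + 2·113.75 = 203.25.
Profit = (113.75 − 46)·203.25 = 13770.1875.

13770.1875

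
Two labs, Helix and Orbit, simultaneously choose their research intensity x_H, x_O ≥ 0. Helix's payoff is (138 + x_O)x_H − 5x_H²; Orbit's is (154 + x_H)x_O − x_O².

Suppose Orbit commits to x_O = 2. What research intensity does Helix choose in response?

14

Expanding Helix's payoff: 138x_H + x_Ox_H − 5x_H².
∂π/∂x_H = 138 + x_O − 10x_H = 0, so x_H = 13.8 + 0.1x_O.
At x_O = 2: x_H = 13.8 + 0.1·2 = 14.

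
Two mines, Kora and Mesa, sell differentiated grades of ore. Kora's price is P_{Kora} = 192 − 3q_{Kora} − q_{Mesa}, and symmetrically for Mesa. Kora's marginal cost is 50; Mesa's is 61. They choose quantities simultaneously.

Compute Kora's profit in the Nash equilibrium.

Mine Kora's profit: π = q_{Kora}(192 − 3q_{Kora} − q_{Mesa}) − 50q_{Kora}.
∂π/∂q_{Kora} = 142 − 6q_{Kora} − q_{Mesa} = 0 ⇒ q_{Kora} = 71/3 − (1/6)q_{Mesa}.
Similarly q_{Mesa} = 131/6 − (1/6)q_{Kora}.
Substituting the second reaction function into the first: q_{Kora} = 71/3 − (1/6)(131/6 − (1/6)q_{Kora}), which gives (35/36)q_{Kora} = 721/36 ⇒ q_{Kora} = 20.6.
Then q_{Mesa} = 131/6 − (1/6)·20.6 = 18.4.
P_{Kora} = 192 − 3·20.6 − 18.4 = 111.8.
Profit = (111.8 − 50)·20.6 = 1273.08.

1273.08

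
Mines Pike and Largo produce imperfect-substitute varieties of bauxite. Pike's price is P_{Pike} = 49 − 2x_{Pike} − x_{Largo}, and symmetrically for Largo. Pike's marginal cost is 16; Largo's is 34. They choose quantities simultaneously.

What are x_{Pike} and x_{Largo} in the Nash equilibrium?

7.8, 1.8

Mine Pike's profit: π = x_{Pike}(49 − 2x_{Pike} − x_{Largo}) − 16x_{Pike}.
∂π/∂x_{Pike} = 33 − 4x_{Pike} − x_{Largo} = 0 ⇒ x_{Pike} = 8.25 − 0.25x_{Largo}.
Similarly x_{Largo} = 3.75 − 0.25x_{Pike}.
Plugging x_{Largo} into Pike's best response: x_{Pike} = 8.25 − 0.25(3.75 − 0.25x_{Pike}) ⇒ 0.9375x_{Pike} = 7.3125, so x_{Pike} = 7.8.
Then x_{Largo} = 3.75 − 0.25·7.8 = 1.8.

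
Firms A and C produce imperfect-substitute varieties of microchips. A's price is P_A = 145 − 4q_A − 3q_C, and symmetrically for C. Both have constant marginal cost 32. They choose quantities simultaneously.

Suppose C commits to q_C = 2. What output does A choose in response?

Firm A's profit: π = q_A(145 − 4q_A − 3q_C) − 32q_A.
∂π/∂q_A = 113 − 8q_A − 3q_C = 0 ⇒ q_A = 14.125 − 0.375q_C.
At q_C = 2: q_A = 14.125 − 0.375·2 = 13.375.

13.375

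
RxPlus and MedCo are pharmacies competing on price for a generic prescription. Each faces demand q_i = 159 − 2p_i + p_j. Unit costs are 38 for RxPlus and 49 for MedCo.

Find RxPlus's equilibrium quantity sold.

83.6

RxPlus's profit: π = (p_{RxPlus} − 38)(159 − 2p_{RxPlus} + p_{MedCo}).
∂π/∂p_{RxPlus} = 235 − 4p_{RxPlus} + p_{MedCo} = 0 ⇒ p_{RxPlus} = 58.75 + 0.25p_{MedCo}.
Similarly p_{MedCo} = 64.25 + 0.25p_{RxPlus}.
Plugging p_{MedCo} into RxPlus's best response: p_{RxPlus} = 58.75 + 0.25(64.25 + 0.25p_{RxPlus}) ⇒ 0.9375p_{RxPlus} = 74.8125, so p_{RxPlus} = 79.8.
Then p_{MedCo} = 64.25 + 0.25·79.8 = 84.2.
q_{RxPlus} = 159 − 2·79.8 + 84.2 = 83.6.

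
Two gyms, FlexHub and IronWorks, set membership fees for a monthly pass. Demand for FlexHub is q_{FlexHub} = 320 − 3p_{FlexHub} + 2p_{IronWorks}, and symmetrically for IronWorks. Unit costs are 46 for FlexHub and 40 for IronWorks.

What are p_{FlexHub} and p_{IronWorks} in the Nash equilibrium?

113.375, 111.125

FlexHub's profit: π = (p_{FlexHub} − 46)(320 − 3p_{FlexHub} + 2p_{IronWorks}).
∂π/∂p_{FlexHub} = 458 − 6p_{FlexHub} + 2p_{IronWorks} = 0 ⇒ p_{FlexHub} = 229/3 + (1/3)p_{IronWorks}.
Similarly p_{IronWorks} = 220/3 + (1/3)p_{FlexHub}.
Substituting the second reaction function into the first: p_{FlexHub} = 229/3 + (1/3)(220/3 + (1/3)p_{FlexHub}), which gives (8/9)p_{FlexHub} = 907/9 ⇒ p_{FlexHub} = 113.375.
Then p_{IronWorks} = 220/3 + (1/3)·113.375 = 111.125.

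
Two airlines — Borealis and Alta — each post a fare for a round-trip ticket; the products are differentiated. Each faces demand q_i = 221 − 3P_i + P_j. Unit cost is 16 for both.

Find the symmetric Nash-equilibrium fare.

Borealis's profit: π = (P_{Borealis} − 16)(221 − 3P_{Borealis} + P_{Alta}).
∂π/∂P_{Borealis} = 269 − 6P_{Borealis} + P_{Alta} = 0 ⇒ P_{Borealis} = 269/6 + (1/6)P_{Alta}.
The game is symmetric, so in equilibrium P_{Alta} = P_{Borealis}: the reaction function gives (5/6)P_{Borealis} = 269/6, hence P_{Borealis} = 53.8.

53.8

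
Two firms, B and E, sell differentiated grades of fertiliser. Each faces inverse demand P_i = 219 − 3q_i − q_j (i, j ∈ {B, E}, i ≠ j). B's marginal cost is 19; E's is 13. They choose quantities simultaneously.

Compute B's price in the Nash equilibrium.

104.2

Firm B's profit: π = q_B(219 − 3q_B − q_E) − 19q_B.
∂π/∂q_B = 200 − 6q_B − q_E = 0 ⇒ q_B = 100/3 − (1/6)q_E.
Similarly q_E = 103/3 − (1/6)q_B.
Plugging q_E into B's best response: q_B = 100/3 − (1/6)(103/3 − (1/6)q_B) ⇒ (35/36)q_B = 497/18, so q_B = 28.4.
Then q_E = 103/3 − (1/6)·28.4 = 29.6.
P_B = 219 − 3·28.4 − 29.6 = 104.2.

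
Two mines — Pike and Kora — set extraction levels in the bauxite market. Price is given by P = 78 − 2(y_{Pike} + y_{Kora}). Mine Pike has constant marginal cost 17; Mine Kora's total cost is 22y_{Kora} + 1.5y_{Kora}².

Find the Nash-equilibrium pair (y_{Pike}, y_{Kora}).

13.125, 4.25

Mine Pike's profit: π = y_{Pike}(78 − 2(y_{Pike} + y_{Kora})) − 17y_{Pike}.
∂π/∂y_{Pike} = 61 − 4y_{Pike} − 2y_{Kora} = 0, so y_{Pike} = 15.25 − 0.5y_{Kora}.
For Kora: ∂π/∂y_{Kora} = 56 − 7y_{Kora} − 2y_{Pike} = 0 ⇒ y_{Kora} = 8 − (2/7)y_{Pike}.
Solving the two reaction functions simultaneously: (1 − (−0.5)(−2/7))y_{Pike} = 15.25 − 0.5·8, so (6/7)y_{Pike} = 11.25 and y_{Pike} = 13.125.
Then y_{Kora} = 8 − (2/7)·13.125 = 4.25.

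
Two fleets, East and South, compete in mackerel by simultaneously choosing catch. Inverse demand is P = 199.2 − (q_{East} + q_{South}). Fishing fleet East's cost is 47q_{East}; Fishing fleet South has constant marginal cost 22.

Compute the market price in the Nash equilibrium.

Fishing fleet East's profit: π = q_{East}(199.2 − (q_{East} + q_{South})) − 47q_{East}.
∂π/∂q_{East} = 152.2 − 2q_{East} − q_{South} = 0, so q_{East} = 76.1 − 0.5q_{South}.
By the same steps for South: q_{South} = 88.6 − 0.5q_{East}.
Solving the two reaction functions simultaneously: (1 − (−0.5)(−0.5))q_{East} = 76.1 − 0.5·88.6, so 0.75q_{East} = 31.8 and q_{East} = 42.4.
Then q_{South} = 88.6 − 0.5·42.4 = 67.4.
Equilibrium price: P = 199.2 − 109.8 = 89.4.

89.4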